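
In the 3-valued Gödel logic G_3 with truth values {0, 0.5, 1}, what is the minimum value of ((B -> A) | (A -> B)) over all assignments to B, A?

Every assignment gives 1. For instance at B = 0, A = 0:
  (B -> A): 0 ≤ 0, so result = 1
  (A -> B): 0 ≤ 0, so result = 1
  ((B -> A) | (A -> B)) = max(1, 1) = 1
All 9 assignments give value 1 — the formula is a G_3-tautology.

1.00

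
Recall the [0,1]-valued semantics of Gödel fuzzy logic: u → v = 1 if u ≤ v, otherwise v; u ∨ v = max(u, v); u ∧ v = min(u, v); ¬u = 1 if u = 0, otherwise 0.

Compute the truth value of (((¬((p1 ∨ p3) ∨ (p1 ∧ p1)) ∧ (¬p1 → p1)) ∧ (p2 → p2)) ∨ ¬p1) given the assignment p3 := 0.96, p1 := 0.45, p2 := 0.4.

(p1 ∨ p3) = max(0.45, 0.96) = 0.96
(p1 ∧ p1) = min(0.45, 0.45) = 0.45
((p1 ∨ p3) ∨ (p1 ∧ p1)) = max(0.96, 0.45) = 0.96
¬((p1 ∨ p3) ∨ (p1 ∧ p1)): Gödel ¬ of 0.96 = 0 (operand ≠ 0)
¬p1: Gödel ¬ of 0.45 = 0 (operand ≠ 0)
(¬p1 → p1): 0 ≤ 0.45, so result = 1
(¬((p1 ∨ p3) ∨ (p1 ∧ p1)) ∧ (¬p1 → p1)) = min(0, 1) = 0
(p2 → p2): 0.4 ≤ 0.4, so result = 1
((¬((p1 ∨ p3) ∨ (p1 ∧ p1)) ∧ (¬p1 → p1)) ∧ (p2 → p2)) = min(0, 1) = 0
¬p1: Gödel ¬ of 0.45 = 0 (operand ≠ 0)
(((¬((p1 ∨ p3) ∨ (p1 ∧ p1)) ∧ (¬p1 → p1)) ∧ (p2 → p2)) ∨ ¬p1) = max(0, 0) = 0

0.00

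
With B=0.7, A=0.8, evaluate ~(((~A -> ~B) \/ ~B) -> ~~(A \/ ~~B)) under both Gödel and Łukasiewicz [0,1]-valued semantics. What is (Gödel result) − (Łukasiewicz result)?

Gödel evaluation:
  ~A: Gödel ¬ of 0.8 = 0 (operand ≠ 0)
  ~B: Gödel ¬ of 0.7 = 0 (operand ≠ 0)
  (~A -> ~B): 0 ≤ 0, so result = 1
  ~B: Gödel ¬ of 0.7 = 0 (operand ≠ 0)
  ((~A -> ~B) \/ ~B) = max(1, 0) = 1
  ~B: Gödel ¬ of 0.7 = 0 (operand ≠ 0)
  ~~B: Gödel ¬ of 0 = 1 (operand is 0)
  (A \/ ~~B) = max(0.8, 1) = 1
  ~(A \/ ~~B): Gödel ¬ of 1 = 0 (operand ≠ 0)
  ~~(A \/ ~~B): Gödel ¬ of 0 = 1 (operand is 0)
  (((~A -> ~B) \/ ~B) -> ~~(A \/ ~~B)): 1 ≤ 1, so result = 1
  ~(((~A -> ~B) \/ ~B) -> ~~(A \/ ~~B)): Gödel ¬ of 1 = 0 (operand ≠ 0)
  Gödel value = 0
Łukasiewicz evaluation:
  ~A: Łukasiewicz ¬ gives 1 − 0.8 = 0.2
  ~B: Łukasiewicz ¬ gives 1 − 0.7 = 0.3
  (~A -> ~B): min(1, 1 − 0.2 + 0.3) = 1
  ~B: Łukasiewicz ¬ gives 1 − 0.7 = 0.3
  ((~A -> ~B) \/ ~B) = max(1, 0.3) = 1
  ~B: Łukasiewicz ¬ gives 1 − 0.7 = 0.3
  ~~B: Łukasiewicz ¬ gives 1 − 0.3 = 0.7
  (A \/ ~~B) = max(0.8, 0.7) = 0.8
  ~(A \/ ~~B): Łukasiewicz ¬ gives 1 − 0.8 = 0.2
  ~~(A \/ ~~B): Łukasiewicz ¬ gives 1 − 0.2 = 0.8
  (((~A -> ~B) \/ ~B) -> ~~(A \/ ~~B)): min(1, 1 − 1 + 0.8) = 0.8
  ~(((~A -> ~B) \/ ~B) -> ~~(A \/ ~~B)): Łukasiewicz ¬ gives 1 − 0.8 = 0.2
  Łukasiewicz value = 0.2
Difference: 0 − 0.2 = -0.20

-0.20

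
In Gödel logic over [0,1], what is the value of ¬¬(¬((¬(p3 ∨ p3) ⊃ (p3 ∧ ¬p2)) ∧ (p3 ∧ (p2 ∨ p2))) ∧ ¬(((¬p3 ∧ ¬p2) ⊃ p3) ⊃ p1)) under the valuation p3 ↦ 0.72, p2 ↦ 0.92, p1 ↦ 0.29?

(p3 ∨ p3) = max(0.72, 0.72) = 0.72
¬(p3 ∨ p3): Gödel ¬ of 0.72 = 0 (operand ≠ 0)
¬p2: Gödel ¬ of 0.92 = 0 (operand ≠ 0)
(p3 ∧ ¬p2) = min(0.72, 0) = 0
(¬(p3 ∨ p3) ⊃ (p3 ∧ ¬p2)): 0 ≤ 0, so result = 1
(p2 ∨ p2) = max(0.92, 0.92) = 0.92
(p3 ∧ (p2 ∨ p2)) = min(0.72, 0.92) = 0.72
((¬(p3 ∨ p3) ⊃ (p3 ∧ ¬p2)) ∧ (p3 ∧ (p2 ∨ p2))) = min(1, 0.72) = 0.72
¬((¬(p3 ∨ p3) ⊃ (p3 ∧ ¬p2)) ∧ (p3 ∧ (p2 ∨ p2))): Gödel ¬ of 0.72 = 0 (operand ≠ 0)
¬p3: Gödel ¬ of 0.72 = 0 (operand ≠ 0)
¬p2: Gödel ¬ of 0.92 = 0 (operand ≠ 0)
(¬p3 ∧ ¬p2) = min(0, 0) = 0
((¬p3 ∧ ¬p2) ⊃ p3): 0 ≤ 0.72, so result = 1
(((¬p3 ∧ ¬p2) ⊃ p3) ⊃ p1): 1 > 0.29, so result = 0.29
¬(((¬p3 ∧ ¬p2) ⊃ p3) ⊃ p1): Gödel ¬ of 0.29 = 0 (operand ≠ 0)
(¬((¬(p3 ∨ p3) ⊃ (p3 ∧ ¬p2)) ∧ (p3 ∧ (p2 ∨ p2))) ∧ ¬(((¬p3 ∧ ¬p2) ⊃ p3) ⊃ p1)) = min(0, 0) = 0
¬(¬((¬(p3 ∨ p3) ⊃ (p3 ∧ ¬p2)) ∧ (p3 ∧ (p2 ∨ p2))) ∧ ¬(((¬p3 ∧ ¬p2) ⊃ p3) ⊃ p1)): Gödel ¬ of 0 = 1 (operand is 0)
¬¬(¬((¬(p3 ∨ p3) ⊃ (p3 ∧ ¬p2)) ∧ (p3 ∧ (p2 ∨ p2))) ∧ ¬(((¬p3 ∧ ¬p2) ⊃ p3) ⊃ p1)): Gödel ¬ of 1 = 0 (operand ≠ 0)

0.00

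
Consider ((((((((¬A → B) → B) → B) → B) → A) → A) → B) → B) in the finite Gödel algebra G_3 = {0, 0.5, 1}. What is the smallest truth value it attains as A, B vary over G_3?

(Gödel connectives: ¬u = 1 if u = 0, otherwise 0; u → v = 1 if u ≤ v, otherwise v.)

The minimum is attained at A = 0.5, B = 0.5:
  ¬A: Gödel ¬ of 0.5 = 0 (operand ≠ 0)
  (¬A → B): 0 ≤ 0.5, so result = 1
  ((¬A → B) → B): 1 > 0.5, so result = 0.5
  (((¬A → B) → B) → B): 0.5 ≤ 0.5, so result = 1
  ((((¬A → B) → B) → B) → B): 1 > 0.5, so result = 0.5
  (((((¬A → B) → B) → B) → B) → A): 0.5 ≤ 0.5, so result = 1
  ((((((¬A → B) → B) → B) → B) → A) → A): 1 > 0.5, so result = 0.5
  (((((((¬A → B) → B) → B) → B) → A) → A) → B): 0.5 ≤ 0.5, so result = 1
  ((((((((¬A → B) → B) → B) → B) → A) → A) → B) → B): 1 > 0.5, so result = 0.5
Checking all 9 assignments confirms none give a value below 0.50.

0.50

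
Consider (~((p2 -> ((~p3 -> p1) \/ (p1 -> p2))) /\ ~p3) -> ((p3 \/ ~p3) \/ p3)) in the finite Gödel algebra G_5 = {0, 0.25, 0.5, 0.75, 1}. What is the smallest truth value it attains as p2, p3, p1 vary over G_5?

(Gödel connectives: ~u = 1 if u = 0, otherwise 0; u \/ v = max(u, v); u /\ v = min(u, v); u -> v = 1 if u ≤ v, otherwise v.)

0.25

The minimum is attained at p2 = 0, p3 = 0.25, p1 = 0:
  ~p3: Gödel ¬ of 0.25 = 0 (operand ≠ 0)
  (~p3 -> p1): 0 ≤ 0, so result = 1
  (p1 -> p2): 0 ≤ 0, so result = 1
  ((~p3 -> p1) \/ (p1 -> p2)) = max(1, 1) = 1
  (p2 -> ((~p3 -> p1) \/ (p1 -> p2))): 0 ≤ 1, so result = 1
  ~p3: Gödel ¬ of 0.25 = 0 (operand ≠ 0)
  ((p2 -> ((~p3 -> p1) \/ (p1 -> p2))) /\ ~p3) = min(1, 0) = 0
  ~((p2 -> ((~p3 -> p1) \/ (p1 -> p2))) /\ ~p3): Gödel ¬ of 0 = 1 (operand is 0)
  ~p3: Gödel ¬ of 0.25 = 0 (operand ≠ 0)
  (p3 \/ ~p3) = max(0.25, 0) = 0.25
  ((p3 \/ ~p3) \/ p3) = max(0.25, 0.25) = 0.25
  (~((p2 -> ((~p3 -> p1) \/ (p1 -> p2))) /\ ~p3) -> ((p3 \/ ~p3) \/ p3)): 1 > 0.25, so result = 0.25
Checking all 125 assignments confirms none give a value below 0.25.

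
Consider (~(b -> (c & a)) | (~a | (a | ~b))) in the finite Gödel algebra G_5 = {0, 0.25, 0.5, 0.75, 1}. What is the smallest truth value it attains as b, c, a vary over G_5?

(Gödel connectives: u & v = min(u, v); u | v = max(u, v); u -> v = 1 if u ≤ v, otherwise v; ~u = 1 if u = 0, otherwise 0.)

The minimum is attained at b = 0.25, c = 0.25, a = 0.25:
  (c & a) = min(0.25, 0.25) = 0.25
  (b -> (c & a)): 0.25 ≤ 0.25, so result = 1
  ~(b -> (c & a)): Gödel ¬ of 1 = 0 (operand ≠ 0)
  ~a: Gödel ¬ of 0.25 = 0 (operand ≠ 0)
  ~b: Gödel ¬ of 0.25 = 0 (operand ≠ 0)
  (a | ~b) = max(0.25, 0) = 0.25
  (~a | (a | ~b)) = max(0, 0.25) = 0.25
  (~(b -> (c & a)) | (~a | (a | ~b))) = max(0, 0.25) = 0.25
Checking all 125 assignments confirms none give a value below 0.25.

0.25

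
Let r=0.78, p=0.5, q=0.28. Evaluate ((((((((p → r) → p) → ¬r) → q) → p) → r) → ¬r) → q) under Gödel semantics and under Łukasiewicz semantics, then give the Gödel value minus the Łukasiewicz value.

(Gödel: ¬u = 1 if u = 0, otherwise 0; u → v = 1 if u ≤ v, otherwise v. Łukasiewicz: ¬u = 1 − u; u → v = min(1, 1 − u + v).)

0.10

Gödel evaluation:
  (p → r): 0.5 ≤ 0.78, so result = 1
  ((p → r) → p): 1 > 0.5, so result = 0.5
  ¬r: Gödel ¬ of 0.78 = 0 (operand ≠ 0)
  (((p → r) → p) → ¬r): 0.5 > 0, so result = 0
  ((((p → r) → p) → ¬r) → q): 0 ≤ 0.28, so result = 1
  (((((p → r) → p) → ¬r) → q) → p): 1 > 0.5, so result = 0.5
  ((((((p → r) → p) → ¬r) → q) → p) → r): 0.5 ≤ 0.78, so result = 1
  ¬r: Gödel ¬ of 0.78 = 0 (operand ≠ 0)
  (((((((p → r) → p) → ¬r) → q) → p) → r) → ¬r): 1 > 0, so result = 0
  ((((((((p → r) → p) → ¬r) → q) → p) → r) → ¬r) → q): 0 ≤ 0.28, so result = 1
  Gödel value = 1
Łukasiewicz evaluation:
  (p → r): min(1, 1 − 0.5 + 0.78) = 1
  ((p → r) → p): min(1, 1 − 1 + 0.5) = 0.5
  ¬r: Łukasiewicz ¬ gives 1 − 0.78 = 0.22
  (((p → r) → p) → ¬r): min(1, 1 − 0.5 + 0.22) = 0.72
  ((((p → r) → p) → ¬r) → q): min(1, 1 − 0.72 + 0.28) = 0.56
  (((((p → r) → p) → ¬r) → q) → p): min(1, 1 − 0.56 + 0.5) = 0.94
  ((((((p → r) → p) → ¬r) → q) → p) → r): min(1, 1 − 0.94 + 0.78) = 0.84
  ¬r: Łukasiewicz ¬ gives 1 − 0.78 = 0.22
  (((((((p → r) → p) → ¬r) → q) → p) → r) → ¬r): min(1, 1 − 0.84 + 0.22) = 0.38
  ((((((((p → r) → p) → ¬r) → q) → p) → r) → ¬r) → q): min(1, 1 − 0.38 + 0.28) = 0.9
  Łukasiewicz value = 0.9
Difference: 1 − 0.9 = 0.10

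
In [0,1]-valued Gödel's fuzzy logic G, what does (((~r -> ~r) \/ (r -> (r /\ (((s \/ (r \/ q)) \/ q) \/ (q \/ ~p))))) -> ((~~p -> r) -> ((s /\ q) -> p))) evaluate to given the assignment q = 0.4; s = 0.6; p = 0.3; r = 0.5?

0.30

~r: Gödel ¬ of 0.5 = 0 (operand ≠ 0)
~r: Gödel ¬ of 0.5 = 0 (operand ≠ 0)
(~r -> ~r): 0 ≤ 0, so result = 1
(r \/ q) = max(0.5, 0.4) = 0.5
(s \/ (r \/ q)) = max(0.6, 0.5) = 0.6
((s \/ (r \/ q)) \/ q) = max(0.6, 0.4) = 0.6
~p: Gödel ¬ of 0.3 = 0 (operand ≠ 0)
(q \/ ~p) = max(0.4, 0) = 0.4
(((s \/ (r \/ q)) \/ q) \/ (q \/ ~p)) = max(0.6, 0.4) = 0.6
(r /\ (((s \/ (r \/ q)) \/ q) \/ (q \/ ~p))) = min(0.5, 0.6) = 0.5
(r -> (r /\ (((s \/ (r \/ q)) \/ q) \/ (q \/ ~p)))): 0.5 ≤ 0.5, so result = 1
((~r -> ~r) \/ (r -> (r /\ (((s \/ (r \/ q)) \/ q) \/ (q \/ ~p))))) = max(1, 1) = 1
~p: Gödel ¬ of 0.3 = 0 (operand ≠ 0)
~~p: Gödel ¬ of 0 = 1 (operand is 0)
(~~p -> r): 1 > 0.5, so result = 0.5
(s /\ q) = min(0.6, 0.4) = 0.4
((s /\ q) -> p): 0.4 > 0.3, so result = 0.3
((~~p -> r) -> ((s /\ q) -> p)): 0.5 > 0.3, so result = 0.3
(((~r -> ~r) \/ (r -> (r /\ (((s \/ (r \/ q)) \/ q) \/ (q \/ ~p))))) -> ((~~p -> r) -> ((s /\ q) -> p))): 1 > 0.3, so result = 0.3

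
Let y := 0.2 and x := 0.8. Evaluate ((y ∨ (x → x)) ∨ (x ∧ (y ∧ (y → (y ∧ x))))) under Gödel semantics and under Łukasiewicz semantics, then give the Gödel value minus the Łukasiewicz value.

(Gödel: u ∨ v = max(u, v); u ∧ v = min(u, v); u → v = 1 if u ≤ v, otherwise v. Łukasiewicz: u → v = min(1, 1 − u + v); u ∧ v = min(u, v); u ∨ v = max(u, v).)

Gödel evaluation:
  (x → x): 0.8 ≤ 0.8, so result = 1
  (y ∨ (x → x)) = max(0.2, 1) = 1
  (y ∧ x) = min(0.2, 0.8) = 0.2
  (y → (y ∧ x)): 0.2 ≤ 0.2, so result = 1
  (y ∧ (y → (y ∧ x))) = min(0.2, 1) = 0.2
  (x ∧ (y ∧ (y → (y ∧ x)))) = min(0.8, 0.2) = 0.2
  ((y ∨ (x → x)) ∨ (x ∧ (y ∧ (y → (y ∧ x))))) = max(1, 0.2) = 1
  Gödel value = 1
Łukasiewicz evaluation:
  (x → x): min(1, 1 − 0.8 + 0.8) = 1
  (y ∨ (x → x)) = max(0.2, 1) = 1
  (y ∧ x) = min(0.2, 0.8) = 0.2
  (y → (y ∧ x)): min(1, 1 − 0.2 + 0.2) = 1
  (y ∧ (y → (y ∧ x))) = min(0.2, 1) = 0.2
  (x ∧ (y ∧ (y → (y ∧ x)))) = min(0.8, 0.2) = 0.2
  ((y ∨ (x → x)) ∨ (x ∧ (y ∧ (y → (y ∧ x))))) = max(1, 0.2) = 1
  Łukasiewicz value = 1
Difference: 1 − 1 = 0.00

0.00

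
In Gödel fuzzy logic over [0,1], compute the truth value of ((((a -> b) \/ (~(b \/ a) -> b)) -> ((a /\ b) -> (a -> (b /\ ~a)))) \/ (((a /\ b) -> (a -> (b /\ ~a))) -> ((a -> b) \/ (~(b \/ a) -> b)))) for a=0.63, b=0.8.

(a -> b): 0.63 ≤ 0.8, so result = 1
(b \/ a) = max(0.8, 0.63) = 0.8
~(b \/ a): Gödel ¬ of 0.8 = 0 (operand ≠ 0)
(~(b \/ a) -> b): 0 ≤ 0.8, so result = 1
((a -> b) \/ (~(b \/ a) -> b)) = max(1, 1) = 1
(a /\ b) = min(0.63, 0.8) = 0.63
~a: Gödel ¬ of 0.63 = 0 (operand ≠ 0)
(b /\ ~a) = min(0.8, 0) = 0
(a -> (b /\ ~a)): 0.63 > 0, so result = 0
((a /\ b) -> (a -> (b /\ ~a))): 0.63 > 0, so result = 0
(((a -> b) \/ (~(b \/ a) -> b)) -> ((a /\ b) -> (a -> (b /\ ~a)))): 1 > 0, so result = 0
(a /\ b) = min(0.63, 0.8) = 0.63
~a: Gödel ¬ of 0.63 = 0 (operand ≠ 0)
(b /\ ~a) = min(0.8, 0) = 0
(a -> (b /\ ~a)): 0.63 > 0, so result = 0
((a /\ b) -> (a -> (b /\ ~a))): 0.63 > 0, so result = 0
(a -> b): 0.63 ≤ 0.8, so result = 1
(b \/ a) = max(0.8, 0.63) = 0.8
~(b \/ a): Gödel ¬ of 0.8 = 0 (operand ≠ 0)
(~(b \/ a) -> b): 0 ≤ 0.8, so result = 1
((a -> b) \/ (~(b \/ a) -> b)) = max(1, 1) = 1
(((a /\ b) -> (a -> (b /\ ~a))) -> ((a -> b) \/ (~(b \/ a) -> b))): 0 ≤ 1, so result = 1
((((a -> b) \/ (~(b \/ a) -> b)) -> ((a /\ b) -> (a -> (b /\ ~a)))) \/ (((a /\ b) -> (a -> (b /\ ~a))) -> ((a -> b) \/ (~(b \/ a) -> b)))) = max(0, 1) = 1

1.00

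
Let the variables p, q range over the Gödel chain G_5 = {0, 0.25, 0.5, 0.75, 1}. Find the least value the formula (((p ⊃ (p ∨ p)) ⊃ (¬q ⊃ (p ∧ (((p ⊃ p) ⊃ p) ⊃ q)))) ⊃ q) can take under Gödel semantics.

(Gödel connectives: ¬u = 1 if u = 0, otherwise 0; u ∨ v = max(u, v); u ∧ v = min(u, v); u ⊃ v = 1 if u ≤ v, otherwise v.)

The minimum is attained at p = 0, q = 0.25:
  (p ∨ p) = max(0, 0) = 0
  (p ⊃ (p ∨ p)): 0 ≤ 0, so result = 1
  ¬q: Gödel ¬ of 0.25 = 0 (operand ≠ 0)
  (p ⊃ p): 0 ≤ 0, so result = 1
  ((p ⊃ p) ⊃ p): 1 > 0, so result = 0
  (((p ⊃ p) ⊃ p) ⊃ q): 0 ≤ 0.25, so result = 1
  (p ∧ (((p ⊃ p) ⊃ p) ⊃ q)) = min(0, 1) = 0
  (¬q ⊃ (p ∧ (((p ⊃ p) ⊃ p) ⊃ q))): 0 ≤ 0, so result = 1
  ((p ⊃ (p ∨ p)) ⊃ (¬q ⊃ (p ∧ (((p ⊃ p) ⊃ p) ⊃ q)))): 1 ≤ 1, so result = 1
  (((p ⊃ (p ∨ p)) ⊃ (¬q ⊃ (p ∧ (((p ⊃ p) ⊃ p) ⊃ q)))) ⊃ q): 1 > 0.25, so result = 0.25
Checking all 25 assignments confirms none give a value below 0.25.

0.25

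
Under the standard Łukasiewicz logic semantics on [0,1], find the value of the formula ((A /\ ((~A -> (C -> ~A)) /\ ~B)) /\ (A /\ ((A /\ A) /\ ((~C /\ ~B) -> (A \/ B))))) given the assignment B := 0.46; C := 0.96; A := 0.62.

~A: Łukasiewicz ¬ gives 1 − 0.62 = 0.38
~A: Łukasiewicz ¬ gives 1 − 0.62 = 0.38
(C -> ~A): min(1, 1 − 0.96 + 0.38) = 0.42
(~A -> (C -> ~A)): min(1, 1 − 0.38 + 0.42) = 1
~B: Łukasiewicz ¬ gives 1 − 0.46 = 0.54
((~A -> (C -> ~A)) /\ ~B) = min(1, 0.54) = 0.54
(A /\ ((~A -> (C -> ~A)) /\ ~B)) = min(0.62, 0.54) = 0.54
(A /\ A) = min(0.62, 0.62) = 0.62
~C: Łukasiewicz ¬ gives 1 − 0.96 = 0.04
~B: Łukasiewicz ¬ gives 1 − 0.46 = 0.54
(~C /\ ~B) = min(0.04, 0.54) = 0.04
(A \/ B) = max(0.62, 0.46) = 0.62
((~C /\ ~B) -> (A \/ B)): min(1, 1 − 0.04 + 0.62) = 1
((A /\ A) /\ ((~C /\ ~B) -> (A \/ B))) = min(0.62, 1) = 0.62
(A /\ ((A /\ A) /\ ((~C /\ ~B) -> (A \/ B)))) = min(0.62, 0.62) = 0.62
((A /\ ((~A -> (C -> ~A)) /\ ~B)) /\ (A /\ ((A /\ A) /\ ((~C /\ ~B) -> (A \/ B))))) = min(0.54, 0.62) = 0.54

0.54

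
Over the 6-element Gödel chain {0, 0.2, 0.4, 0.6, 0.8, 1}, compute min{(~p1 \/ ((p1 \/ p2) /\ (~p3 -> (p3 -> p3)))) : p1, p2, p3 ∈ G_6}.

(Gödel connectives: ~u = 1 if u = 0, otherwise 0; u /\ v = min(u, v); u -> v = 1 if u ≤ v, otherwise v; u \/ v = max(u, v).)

0.20

The minimum is attained at p1 = 0.2, p2 = 0, p3 = 0:
  ~p1: Gödel ¬ of 0.2 = 0 (operand ≠ 0)
  (p1 \/ p2) = max(0.2, 0) = 0.2
  ~p3: Gödel ¬ of 0 = 1 (operand is 0)
  (p3 -> p3): 0 ≤ 0, so result = 1
  (~p3 -> (p3 -> p3)): 1 ≤ 1, so result = 1
  ((p1 \/ p2) /\ (~p3 -> (p3 -> p3))) = min(0.2, 1) = 0.2
  (~p1 \/ ((p1 \/ p2) /\ (~p3 -> (p3 -> p3)))) = max(0, 0.2) = 0.2
Checking all 216 assignments confirms none give a value below 0.20.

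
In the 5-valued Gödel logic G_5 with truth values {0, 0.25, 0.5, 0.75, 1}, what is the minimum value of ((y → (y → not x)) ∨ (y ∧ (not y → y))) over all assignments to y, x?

The minimum is attained at y = 0.25, x = 0.25:
  not x: Gödel ¬ of 0.25 = 0 (operand ≠ 0)
  (y → not x): 0.25 > 0, so result = 0
  (y → (y → not x)): 0.25 > 0, so result = 0
  not y: Gödel ¬ of 0.25 = 0 (operand ≠ 0)
  (not y → y): 0 ≤ 0.25, so result = 1
  (y ∧ (not y → y)) = min(0.25, 1) = 0.25
  ((y → (y → not x)) ∨ (y ∧ (not y → y))) = max(0, 0.25) = 0.25
Checking all 25 assignments confirms none give a value below 0.25.

0.25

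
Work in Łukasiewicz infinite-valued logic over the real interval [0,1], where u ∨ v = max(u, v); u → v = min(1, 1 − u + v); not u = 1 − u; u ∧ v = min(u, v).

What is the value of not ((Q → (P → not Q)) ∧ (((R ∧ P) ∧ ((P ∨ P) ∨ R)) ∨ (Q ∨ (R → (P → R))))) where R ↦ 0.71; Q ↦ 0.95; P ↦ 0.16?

not Q: Łukasiewicz ¬ gives 1 − 0.95 = 0.05
(P → not Q): min(1, 1 − 0.16 + 0.05) = 0.89
(Q → (P → not Q)): min(1, 1 − 0.95 + 0.89) = 0.94
(R ∧ P) = min(0.71, 0.16) = 0.16
(P ∨ P) = max(0.16, 0.16) = 0.16
((P ∨ P) ∨ R) = max(0.16, 0.71) = 0.71
((R ∧ P) ∧ ((P ∨ P) ∨ R)) = min(0.16, 0.71) = 0.16
(P → R): min(1, 1 − 0.16 + 0.71) = 1
(R → (P → R)): min(1, 1 − 0.71 + 1) = 1
(Q ∨ (R → (P → R))) = max(0.95, 1) = 1
(((R ∧ P) ∧ ((P ∨ P) ∨ R)) ∨ (Q ∨ (R → (P → R)))) = max(0.16, 1) = 1
((Q → (P → not Q)) ∧ (((R ∧ P) ∧ ((P ∨ P) ∨ R)) ∨ (Q ∨ (R → (P → R))))) = min(0.94, 1) = 0.94
not ((Q → (P → not Q)) ∧ (((R ∧ P) ∧ ((P ∨ P) ∨ R)) ∨ (Q ∨ (R → (P → R))))): Łukasiewicz ¬ gives 1 − 0.94 = 0.06

0.06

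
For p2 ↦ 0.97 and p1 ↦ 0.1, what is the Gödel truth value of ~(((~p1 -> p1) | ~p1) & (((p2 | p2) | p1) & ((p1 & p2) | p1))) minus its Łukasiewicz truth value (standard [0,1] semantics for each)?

-0.90

Gödel evaluation:
  ~p1: Gödel ¬ of 0.1 = 0 (operand ≠ 0)
  (~p1 -> p1): 0 ≤ 0.1, so result = 1
  ~p1: Gödel ¬ of 0.1 = 0 (operand ≠ 0)
  ((~p1 -> p1) | ~p1) = max(1, 0) = 1
  (p2 | p2) = max(0.97, 0.97) = 0.97
  ((p2 | p2) | p1) = max(0.97, 0.1) = 0.97
  (p1 & p2) = min(0.1, 0.97) = 0.1
  ((p1 & p2) | p1) = max(0.1, 0.1) = 0.1
  (((p2 | p2) | p1) & ((p1 & p2) | p1)) = min(0.97, 0.1) = 0.1
  (((~p1 -> p1) | ~p1) & (((p2 | p2) | p1) & ((p1 & p2) | p1))) = min(1, 0.1) = 0.1
  ~(((~p1 -> p1) | ~p1) & (((p2 | p2) | p1) & ((p1 & p2) | p1))): Gödel ¬ of 0.1 = 0 (operand ≠ 0)
  Gödel value = 0
Łukasiewicz evaluation:
  ~p1: Łukasiewicz ¬ gives 1 − 0.1 = 0.9
  (~p1 -> p1): min(1, 1 − 0.9 + 0.1) = 0.2
  ~p1: Łukasiewicz ¬ gives 1 − 0.1 = 0.9
  ((~p1 -> p1) | ~p1) = max(0.2, 0.9) = 0.9
  (p2 | p2) = max(0.97, 0.97) = 0.97
  ((p2 | p2) | p1) = max(0.97, 0.1) = 0.97
  (p1 & p2) = min(0.1, 0.97) = 0.1
  ((p1 & p2) | p1) = max(0.1, 0.1) = 0.1
  (((p2 | p2) | p1) & ((p1 & p2) | p1)) = min(0.97, 0.1) = 0.1
  (((~p1 -> p1) | ~p1) & (((p2 | p2) | p1) & ((p1 & p2) | p1))) = min(0.9, 0.1) = 0.1
  ~(((~p1 -> p1) | ~p1) & (((p2 | p2) | p1) & ((p1 & p2) | p1))): Łukasiewicz ¬ gives 1 − 0.1 = 0.9
  Łukasiewicz value = 0.9
Difference: 0 − 0.9 = -0.90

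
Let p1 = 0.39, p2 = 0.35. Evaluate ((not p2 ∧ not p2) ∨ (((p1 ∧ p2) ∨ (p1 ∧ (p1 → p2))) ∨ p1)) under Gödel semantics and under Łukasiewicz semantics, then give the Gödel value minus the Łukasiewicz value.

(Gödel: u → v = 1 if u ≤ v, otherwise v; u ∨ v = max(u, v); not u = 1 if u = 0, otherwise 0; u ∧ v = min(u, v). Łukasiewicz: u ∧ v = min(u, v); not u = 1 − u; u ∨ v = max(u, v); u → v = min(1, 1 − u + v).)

Gödel evaluation:
  not p2: Gödel ¬ of 0.35 = 0 (operand ≠ 0)
  not p2: Gödel ¬ of 0.35 = 0 (operand ≠ 0)
  (not p2 ∧ not p2) = min(0, 0) = 0
  (p1 ∧ p2) = min(0.39, 0.35) = 0.35
  (p1 → p2): 0.39 > 0.35, so result = 0.35
  (p1 ∧ (p1 → p2)) = min(0.39, 0.35) = 0.35
  ((p1 ∧ p2) ∨ (p1 ∧ (p1 → p2))) = max(0.35, 0.35) = 0.35
  (((p1 ∧ p2) ∨ (p1 ∧ (p1 → p2))) ∨ p1) = max(0.35, 0.39) = 0.39
  ((not p2 ∧ not p2) ∨ (((p1 ∧ p2) ∨ (p1 ∧ (p1 → p2))) ∨ p1)) = max(0, 0.39) = 0.39
  Gödel value = 0.39
Łukasiewicz evaluation:
  not p2: Łukasiewicz ¬ gives 1 − 0.35 = 0.65
  not p2: Łukasiewicz ¬ gives 1 − 0.35 = 0.65
  (not p2 ∧ not p2) = min(0.65, 0.65) = 0.65
  (p1 ∧ p2) = min(0.39, 0.35) = 0.35
  (p1 → p2): min(1, 1 − 0.39 + 0.35) = 0.96
  (p1 ∧ (p1 → p2)) = min(0.39, 0.96) = 0.39
  ((p1 ∧ p2) ∨ (p1 ∧ (p1 → p2))) = max(0.35, 0.39) = 0.39
  (((p1 ∧ p2) ∨ (p1 ∧ (p1 → p2))) ∨ p1) = max(0.39, 0.39) = 0.39
  ((not p2 ∧ not p2) ∨ (((p1 ∧ p2) ∨ (p1 ∧ (p1 → p2))) ∨ p1)) = max(0.65, 0.39) = 0.65
  Łukasiewicz value = 0.65
Difference: 0.39 − 0.65 = -0.26

-0.26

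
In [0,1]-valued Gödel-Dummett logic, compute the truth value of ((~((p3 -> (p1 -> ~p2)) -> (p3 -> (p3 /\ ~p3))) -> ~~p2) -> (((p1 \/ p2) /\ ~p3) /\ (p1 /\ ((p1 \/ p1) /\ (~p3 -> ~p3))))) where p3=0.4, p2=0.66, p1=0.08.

0.00

~p2: Gödel ¬ of 0.66 = 0 (operand ≠ 0)
(p1 -> ~p2): 0.08 > 0, so result = 0
(p3 -> (p1 -> ~p2)): 0.4 > 0, so result = 0
~p3: Gödel ¬ of 0.4 = 0 (operand ≠ 0)
(p3 /\ ~p3) = min(0.4, 0) = 0
(p3 -> (p3 /\ ~p3)): 0.4 > 0, so result = 0
((p3 -> (p1 -> ~p2)) -> (p3 -> (p3 /\ ~p3))): 0 ≤ 0, so result = 1
~((p3 -> (p1 -> ~p2)) -> (p3 -> (p3 /\ ~p3))): Gödel ¬ of 1 = 0 (operand ≠ 0)
~p2: Gödel ¬ of 0.66 = 0 (operand ≠ 0)
~~p2: Gödel ¬ of 0 = 1 (operand is 0)
(~((p3 -> (p1 -> ~p2)) -> (p3 -> (p3 /\ ~p3))) -> ~~p2): 0 ≤ 1, so result = 1
(p1 \/ p2) = max(0.08, 0.66) = 0.66
~p3: Gödel ¬ of 0.4 = 0 (operand ≠ 0)
((p1 \/ p2) /\ ~p3) = min(0.66, 0) = 0
(p1 \/ p1) = max(0.08, 0.08) = 0.08
~p3: Gödel ¬ of 0.4 = 0 (operand ≠ 0)
~p3: Gödel ¬ of 0.4 = 0 (operand ≠ 0)
(~p3 -> ~p3): 0 ≤ 0, so result = 1
((p1 \/ p1) /\ (~p3 -> ~p3)) = min(0.08, 1) = 0.08
(p1 /\ ((p1 \/ p1) /\ (~p3 -> ~p3))) = min(0.08, 0.08) = 0.08
(((p1 \/ p2) /\ ~p3) /\ (p1 /\ ((p1 \/ p1) /\ (~p3 -> ~p3)))) = min(0, 0.08) = 0
((~((p3 -> (p1 -> ~p2)) -> (p3 -> (p3 /\ ~p3))) -> ~~p2) -> (((p1 \/ p2) /\ ~p3) /\ (p1 /\ ((p1 \/ p1) /\ (~p3 -> ~p3))))): 1 > 0, so result = 0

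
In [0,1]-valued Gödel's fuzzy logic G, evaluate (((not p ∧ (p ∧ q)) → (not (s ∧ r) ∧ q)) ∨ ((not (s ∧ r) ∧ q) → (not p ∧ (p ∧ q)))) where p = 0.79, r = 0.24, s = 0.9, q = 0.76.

1.00

not p: Gödel ¬ of 0.79 = 0 (operand ≠ 0)
(p ∧ q) = min(0.79, 0.76) = 0.76
(not p ∧ (p ∧ q)) = min(0, 0.76) = 0
(s ∧ r) = min(0.9, 0.24) = 0.24
not (s ∧ r): Gödel ¬ of 0.24 = 0 (operand ≠ 0)
(not (s ∧ r) ∧ q) = min(0, 0.76) = 0
((not p ∧ (p ∧ q)) → (not (s ∧ r) ∧ q)): 0 ≤ 0, so result = 1
(s ∧ r) = min(0.9, 0.24) = 0.24
not (s ∧ r): Gödel ¬ of 0.24 = 0 (operand ≠ 0)
(not (s ∧ r) ∧ q) = min(0, 0.76) = 0
not p: Gödel ¬ of 0.79 = 0 (operand ≠ 0)
(p ∧ q) = min(0.79, 0.76) = 0.76
(not p ∧ (p ∧ q)) = min(0, 0.76) = 0
((not (s ∧ r) ∧ q) → (not p ∧ (p ∧ q))): 0 ≤ 0, so result = 1
(((not p ∧ (p ∧ q)) → (not (s ∧ r) ∧ q)) ∨ ((not (s ∧ r) ∧ q) → (not p ∧ (p ∧ q)))) = max(1, 1) = 1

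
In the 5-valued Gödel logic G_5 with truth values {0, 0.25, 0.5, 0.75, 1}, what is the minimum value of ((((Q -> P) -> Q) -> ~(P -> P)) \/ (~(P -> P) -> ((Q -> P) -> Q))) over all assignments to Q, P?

1.00

Every assignment gives 1. For instance at Q = 0, P = 0:
  (Q -> P): 0 ≤ 0, so result = 1
  ((Q -> P) -> Q): 1 > 0, so result = 0
  (P -> P): 0 ≤ 0, so result = 1
  ~(P -> P): Gödel ¬ of 1 = 0 (operand ≠ 0)
  (((Q -> P) -> Q) -> ~(P -> P)): 0 ≤ 0, so result = 1
  (P -> P): 0 ≤ 0, so result = 1
  ~(P -> P): Gödel ¬ of 1 = 0 (operand ≠ 0)
  (Q -> P): 0 ≤ 0, so result = 1
  ((Q -> P) -> Q): 1 > 0, so result = 0
  (~(P -> P) -> ((Q -> P) -> Q)): 0 ≤ 0, so result = 1
  ((((Q -> P) -> Q) -> ~(P -> P)) \/ (~(P -> P) -> ((Q -> P) -> Q))) = max(1, 1) = 1
All 25 assignments give value 1 — the formula is a G_5-tautology.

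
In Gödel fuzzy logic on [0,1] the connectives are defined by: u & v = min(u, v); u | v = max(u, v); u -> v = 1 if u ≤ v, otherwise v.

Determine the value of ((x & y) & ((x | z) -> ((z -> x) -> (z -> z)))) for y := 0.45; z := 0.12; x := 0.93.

(x & y) = min(0.93, 0.45) = 0.45
(x | z) = max(0.93, 0.12) = 0.93
(z -> x): 0.12 ≤ 0.93, so result = 1
(z -> z): 0.12 ≤ 0.12, so result = 1
((z -> x) -> (z -> z)): 1 ≤ 1, so result = 1
((x | z) -> ((z -> x) -> (z -> z))): 0.93 ≤ 1, so result = 1
((x & y) & ((x | z) -> ((z -> x) -> (z -> z)))) = min(0.45, 1) = 0.45

0.45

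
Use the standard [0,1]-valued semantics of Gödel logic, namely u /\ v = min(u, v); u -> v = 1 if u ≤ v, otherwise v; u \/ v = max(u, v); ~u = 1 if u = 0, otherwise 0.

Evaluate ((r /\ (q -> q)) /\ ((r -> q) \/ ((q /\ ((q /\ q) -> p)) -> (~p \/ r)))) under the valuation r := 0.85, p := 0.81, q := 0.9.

0.85

(q -> q): 0.9 ≤ 0.9, so result = 1
(r /\ (q -> q)) = min(0.85, 1) = 0.85
(r -> q): 0.85 ≤ 0.9, so result = 1
(q /\ q) = min(0.9, 0.9) = 0.9
((q /\ q) -> p): 0.9 > 0.81, so result = 0.81
(q /\ ((q /\ q) -> p)) = min(0.9, 0.81) = 0.81
~p: Gödel ¬ of 0.81 = 0 (operand ≠ 0)
(~p \/ r) = max(0, 0.85) = 0.85
((q /\ ((q /\ q) -> p)) -> (~p \/ r)): 0.81 ≤ 0.85, so result = 1
((r -> q) \/ ((q /\ ((q /\ q) -> p)) -> (~p \/ r))) = max(1, 1) = 1
((r /\ (q -> q)) /\ ((r -> q) \/ ((q /\ ((q /\ q) -> p)) -> (~p \/ r)))) = min(0.85, 1) = 0.85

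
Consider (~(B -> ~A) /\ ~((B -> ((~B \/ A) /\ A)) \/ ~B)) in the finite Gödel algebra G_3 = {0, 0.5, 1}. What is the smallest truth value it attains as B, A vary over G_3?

The minimum is attained at B = 0, A = 0:
  ~A: Gödel ¬ of 0 = 1 (operand is 0)
  (B -> ~A): 0 ≤ 1, so result = 1
  ~(B -> ~A): Gödel ¬ of 1 = 0 (operand ≠ 0)
  ~B: Gödel ¬ of 0 = 1 (operand is 0)
  (~B \/ A) = max(1, 0) = 1
  ((~B \/ A) /\ A) = min(1, 0) = 0
  (B -> ((~B \/ A) /\ A)): 0 ≤ 0, so result = 1
  ~B: Gödel ¬ of 0 = 1 (operand is 0)
  ((B -> ((~B \/ A) /\ A)) \/ ~B) = max(1, 1) = 1
  ~((B -> ((~B \/ A) /\ A)) \/ ~B): Gödel ¬ of 1 = 0 (operand ≠ 0)
  (~(B -> ~A) /\ ~((B -> ((~B \/ A) /\ A)) \/ ~B)) = min(0, 0) = 0
Checking all 9 assignments confirms none give a value below 0.00.

0.00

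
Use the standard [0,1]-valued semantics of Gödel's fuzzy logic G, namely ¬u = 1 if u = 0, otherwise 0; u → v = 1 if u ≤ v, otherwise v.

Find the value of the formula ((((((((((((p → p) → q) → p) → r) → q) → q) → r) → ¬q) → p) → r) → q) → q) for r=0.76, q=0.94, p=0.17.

(p → p): 0.17 ≤ 0.17, so result = 1
((p → p) → q): 1 > 0.94, so result = 0.94
(((p → p) → q) → p): 0.94 > 0.17, so result = 0.17
((((p → p) → q) → p) → r): 0.17 ≤ 0.76, so result = 1
(((((p → p) → q) → p) → r) → q): 1 > 0.94, so result = 0.94
((((((p → p) → q) → p) → r) → q) → q): 0.94 ≤ 0.94, so result = 1
(((((((p → p) → q) → p) → r) → q) → q) → r): 1 > 0.76, so result = 0.76
¬q: Gödel ¬ of 0.94 = 0 (operand ≠ 0)
((((((((p → p) → q) → p) → r) → q) → q) → r) → ¬q): 0.76 > 0, so result = 0
(((((((((p → p) → q) → p) → r) → q) → q) → r) → ¬q) → p): 0 ≤ 0.17, so result = 1
((((((((((p → p) → q) → p) → r) → q) → q) → r) → ¬q) → p) → r): 1 > 0.76, so result = 0.76
(((((((((((p → p) → q) → p) → r) → q) → q) → r) → ¬q) → p) → r) → q): 0.76 ≤ 0.94, so result = 1
((((((((((((p → p) → q) → p) → r) → q) → q) → r) → ¬q) → p) → r) → q) → q): 1 > 0.94, so result = 0.94

0.94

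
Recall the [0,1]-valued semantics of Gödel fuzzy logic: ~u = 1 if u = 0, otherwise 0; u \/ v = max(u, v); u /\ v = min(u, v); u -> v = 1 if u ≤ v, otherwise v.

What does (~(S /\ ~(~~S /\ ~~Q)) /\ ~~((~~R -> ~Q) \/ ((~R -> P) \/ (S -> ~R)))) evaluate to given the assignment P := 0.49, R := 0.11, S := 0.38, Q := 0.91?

~S: Gödel ¬ of 0.38 = 0 (operand ≠ 0)
~~S: Gödel ¬ of 0 = 1 (operand is 0)
~Q: Gödel ¬ of 0.91 = 0 (operand ≠ 0)
~~Q: Gödel ¬ of 0 = 1 (operand is 0)
(~~S /\ ~~Q) = min(1, 1) = 1
~(~~S /\ ~~Q): Gödel ¬ of 1 = 0 (operand ≠ 0)
(S /\ ~(~~S /\ ~~Q)) = min(0.38, 0) = 0
~(S /\ ~(~~S /\ ~~Q)): Gödel ¬ of 0 = 1 (operand is 0)
~R: Gödel ¬ of 0.11 = 0 (operand ≠ 0)
~~R: Gödel ¬ of 0 = 1 (operand is 0)
~Q: Gödel ¬ of 0.91 = 0 (operand ≠ 0)
(~~R -> ~Q): 1 > 0, so result = 0
~R: Gödel ¬ of 0.11 = 0 (operand ≠ 0)
(~R -> P): 0 ≤ 0.49, so result = 1
~R: Gödel ¬ of 0.11 = 0 (operand ≠ 0)
(S -> ~R): 0.38 > 0, so result = 0
((~R -> P) \/ (S -> ~R)) = max(1, 0) = 1
((~~R -> ~Q) \/ ((~R -> P) \/ (S -> ~R))) = max(0, 1) = 1
~((~~R -> ~Q) \/ ((~R -> P) \/ (S -> ~R))): Gödel ¬ of 1 = 0 (operand ≠ 0)
~~((~~R -> ~Q) \/ ((~R -> P) \/ (S -> ~R))): Gödel ¬ of 0 = 1 (operand is 0)
(~(S /\ ~(~~S /\ ~~Q)) /\ ~~((~~R -> ~Q) \/ ((~R -> P) \/ (S -> ~R)))) = min(1, 1) = 1

1.00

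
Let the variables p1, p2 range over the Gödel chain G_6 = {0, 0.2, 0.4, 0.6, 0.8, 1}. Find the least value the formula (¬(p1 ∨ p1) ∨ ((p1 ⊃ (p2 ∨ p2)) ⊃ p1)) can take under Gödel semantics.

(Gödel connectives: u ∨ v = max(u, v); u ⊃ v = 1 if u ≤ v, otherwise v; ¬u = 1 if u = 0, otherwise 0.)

The minimum is attained at p1 = 0.2, p2 = 0.2:
  (p1 ∨ p1) = max(0.2, 0.2) = 0.2
  ¬(p1 ∨ p1): Gödel ¬ of 0.2 = 0 (operand ≠ 0)
  (p2 ∨ p2) = max(0.2, 0.2) = 0.2
  (p1 ⊃ (p2 ∨ p2)): 0.2 ≤ 0.2, so result = 1
  ((p1 ⊃ (p2 ∨ p2)) ⊃ p1): 1 > 0.2, so result = 0.2
  (¬(p1 ∨ p1) ∨ ((p1 ⊃ (p2 ∨ p2)) ⊃ p1)) = max(0, 0.2) = 0.2
Checking all 36 assignments confirms none give a value below 0.20.

0.20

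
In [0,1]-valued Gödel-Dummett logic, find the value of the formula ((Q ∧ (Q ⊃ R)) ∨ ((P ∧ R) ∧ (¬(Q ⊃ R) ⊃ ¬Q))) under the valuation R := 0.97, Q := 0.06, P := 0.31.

(Q ⊃ R): 0.06 ≤ 0.97, so result = 1
(Q ∧ (Q ⊃ R)) = min(0.06, 1) = 0.06
(P ∧ R) = min(0.31, 0.97) = 0.31
(Q ⊃ R): 0.06 ≤ 0.97, so result = 1
¬(Q ⊃ R): Gödel ¬ of 1 = 0 (operand ≠ 0)
¬Q: Gödel ¬ of 0.06 = 0 (operand ≠ 0)
(¬(Q ⊃ R) ⊃ ¬Q): 0 ≤ 0, so result = 1
((P ∧ R) ∧ (¬(Q ⊃ R) ⊃ ¬Q)) = min(0.31, 1) = 0.31
((Q ∧ (Q ⊃ R)) ∨ ((P ∧ R) ∧ (¬(Q ⊃ R) ⊃ ¬Q))) = max(0.06, 0.31) = 0.31

0.31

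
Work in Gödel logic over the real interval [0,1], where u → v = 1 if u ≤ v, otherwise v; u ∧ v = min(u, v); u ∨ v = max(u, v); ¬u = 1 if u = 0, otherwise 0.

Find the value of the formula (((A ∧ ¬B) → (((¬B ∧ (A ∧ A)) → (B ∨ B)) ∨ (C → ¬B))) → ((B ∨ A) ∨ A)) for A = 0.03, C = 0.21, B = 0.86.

¬B: Gödel ¬ of 0.86 = 0 (operand ≠ 0)
(A ∧ ¬B) = min(0.03, 0) = 0
¬B: Gödel ¬ of 0.86 = 0 (operand ≠ 0)
(A ∧ A) = min(0.03, 0.03) = 0.03
(¬B ∧ (A ∧ A)) = min(0, 0.03) = 0
(B ∨ B) = max(0.86, 0.86) = 0.86
((¬B ∧ (A ∧ A)) → (B ∨ B)): 0 ≤ 0.86, so result = 1
¬B: Gödel ¬ of 0.86 = 0 (operand ≠ 0)
(C → ¬B): 0.21 > 0, so result = 0
(((¬B ∧ (A ∧ A)) → (B ∨ B)) ∨ (C → ¬B)) = max(1, 0) = 1
((A ∧ ¬B) → (((¬B ∧ (A ∧ A)) → (B ∨ B)) ∨ (C → ¬B))): 0 ≤ 1, so result = 1
(B ∨ A) = max(0.86, 0.03) = 0.86
((B ∨ A) ∨ A) = max(0.86, 0.03) = 0.86
(((A ∧ ¬B) → (((¬B ∧ (A ∧ A)) → (B ∨ B)) ∨ (C → ¬B))) → ((B ∨ A) ∨ A)): 1 > 0.86, so result = 0.86

0.86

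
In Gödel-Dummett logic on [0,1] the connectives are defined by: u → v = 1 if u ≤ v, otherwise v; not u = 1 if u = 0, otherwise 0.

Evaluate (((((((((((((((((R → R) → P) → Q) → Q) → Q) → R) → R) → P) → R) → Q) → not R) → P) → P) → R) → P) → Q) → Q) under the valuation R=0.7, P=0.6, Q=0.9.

0.90

(R → R): 0.7 ≤ 0.7, so result = 1
((R → R) → P): 1 > 0.6, so result = 0.6
(((R → R) → P) → Q): 0.6 ≤ 0.9, so result = 1
((((R → R) → P) → Q) → Q): 1 > 0.9, so result = 0.9
(((((R → R) → P) → Q) → Q) → Q): 0.9 ≤ 0.9, so result = 1
((((((R → R) → P) → Q) → Q) → Q) → R): 1 > 0.7, so result = 0.7
(((((((R → R) → P) → Q) → Q) → Q) → R) → R): 0.7 ≤ 0.7, so result = 1
((((((((R → R) → P) → Q) → Q) → Q) → R) → R) → P): 1 > 0.6, so result = 0.6
(((((((((R → R) → P) → Q) → Q) → Q) → R) → R) → P) → R): 0.6 ≤ 0.7, so result = 1
((((((((((R → R) → P) → Q) → Q) → Q) → R) → R) → P) → R) → Q): 1 > 0.9, so result = 0.9
not R: Gödel ¬ of 0.7 = 0 (operand ≠ 0)
(((((((((((R → R) → P) → Q) → Q) → Q) → R) → R) → P) → R) → Q) → not R): 0.9 > 0, so result = 0
((((((((((((R → R) → P) → Q) → Q) → Q) → R) → R) → P) → R) → Q) → not R) → P): 0 ≤ 0.6, so result = 1
(((((((((((((R → R) → P) → Q) → Q) → Q) → R) → R) → P) → R) → Q) → not R) → P) → P): 1 > 0.6, so result = 0.6
((((((((((((((R → R) → P) → Q) → Q) → Q) → R) → R) → P) → R) → Q) → not R) → P) → P) → R): 0.6 ≤ 0.7, so result = 1
(((((((((((((((R → R) → P) → Q) → Q) → Q) → R) → R) → P) → R) → Q) → not R) → P) → P) → R) → P): 1 > 0.6, so result = 0.6
((((((((((((((((R → R) → P) → Q) → Q) → Q) → R) → R) → P) → R) → Q) → not R) → P) → P) → R) → P) → Q): 0.6 ≤ 0.9, so result = 1
(((((((((((((((((R → R) → P) → Q) → Q) → Q) → R) → R) → P) → R) → Q) → not R) → P) → P) → R) → P) → Q) → Q): 1 > 0.9, so result = 0.9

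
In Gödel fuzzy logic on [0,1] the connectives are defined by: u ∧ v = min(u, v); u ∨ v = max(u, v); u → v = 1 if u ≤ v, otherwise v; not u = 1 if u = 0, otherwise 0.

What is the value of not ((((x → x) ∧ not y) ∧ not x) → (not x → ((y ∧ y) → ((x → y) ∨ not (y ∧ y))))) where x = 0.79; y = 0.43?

0.00

(x → x): 0.79 ≤ 0.79, so result = 1
not y: Gödel ¬ of 0.43 = 0 (operand ≠ 0)
((x → x) ∧ not y) = min(1, 0) = 0
not x: Gödel ¬ of 0.79 = 0 (operand ≠ 0)
(((x → x) ∧ not y) ∧ not x) = min(0, 0) = 0
not x: Gödel ¬ of 0.79 = 0 (operand ≠ 0)
(y ∧ y) = min(0.43, 0.43) = 0.43
(x → y): 0.79 > 0.43, so result = 0.43
(y ∧ y) = min(0.43, 0.43) = 0.43
not (y ∧ y): Gödel ¬ of 0.43 = 0 (operand ≠ 0)
((x → y) ∨ not (y ∧ y)) = max(0.43, 0) = 0.43
((y ∧ y) → ((x → y) ∨ not (y ∧ y))): 0.43 ≤ 0.43, so result = 1
(not x → ((y ∧ y) → ((x → y) ∨ not (y ∧ y)))): 0 ≤ 1, so result = 1
((((x → x) ∧ not y) ∧ not x) → (not x → ((y ∧ y) → ((x → y) ∨ not (y ∧ y))))): 0 ≤ 1, so result = 1
not ((((x → x) ∧ not y) ∧ not x) → (not x → ((y ∧ y) → ((x → y) ∨ not (y ∧ y))))): Gödel ¬ of 1 = 0 (operand ≠ 0)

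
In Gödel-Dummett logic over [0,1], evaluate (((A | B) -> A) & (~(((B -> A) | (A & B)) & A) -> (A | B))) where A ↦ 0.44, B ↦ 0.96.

(A | B) = max(0.44, 0.96) = 0.96
((A | B) -> A): 0.96 > 0.44, so result = 0.44
(B -> A): 0.96 > 0.44, so result = 0.44
(A & B) = min(0.44, 0.96) = 0.44
((B -> A) | (A & B)) = max(0.44, 0.44) = 0.44
(((B -> A) | (A & B)) & A) = min(0.44, 0.44) = 0.44
~(((B -> A) | (A & B)) & A): Gödel ¬ of 0.44 = 0 (operand ≠ 0)
(A | B) = max(0.44, 0.96) = 0.96
(~(((B -> A) | (A & B)) & A) -> (A | B)): 0 ≤ 0.96, so result = 1
(((A | B) -> A) & (~(((B -> A) | (A & B)) & A) -> (A | B))) = min(0.44, 1) = 0.44

0.44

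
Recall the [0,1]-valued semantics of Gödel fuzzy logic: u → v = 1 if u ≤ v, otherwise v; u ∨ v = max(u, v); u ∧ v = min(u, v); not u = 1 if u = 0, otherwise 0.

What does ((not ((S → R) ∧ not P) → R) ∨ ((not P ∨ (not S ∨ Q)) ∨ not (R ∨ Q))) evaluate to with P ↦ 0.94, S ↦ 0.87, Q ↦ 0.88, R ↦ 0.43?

0.88

(S → R): 0.87 > 0.43, so result = 0.43
not P: Gödel ¬ of 0.94 = 0 (operand ≠ 0)
((S → R) ∧ not P) = min(0.43, 0) = 0
not ((S → R) ∧ not P): Gödel ¬ of 0 = 1 (operand is 0)
(not ((S → R) ∧ not P) → R): 1 > 0.43, so result = 0.43
not P: Gödel ¬ of 0.94 = 0 (operand ≠ 0)
not S: Gödel ¬ of 0.87 = 0 (operand ≠ 0)
(not S ∨ Q) = max(0, 0.88) = 0.88
(not P ∨ (not S ∨ Q)) = max(0, 0.88) = 0.88
(R ∨ Q) = max(0.43, 0.88) = 0.88
not (R ∨ Q): Gödel ¬ of 0.88 = 0 (operand ≠ 0)
((not P ∨ (not S ∨ Q)) ∨ not (R ∨ Q)) = max(0.88, 0) = 0.88
((not ((S → R) ∧ not P) → R) ∨ ((not P ∨ (not S ∨ Q)) ∨ not (R ∨ Q))) = max(0.43, 0.88) = 0.88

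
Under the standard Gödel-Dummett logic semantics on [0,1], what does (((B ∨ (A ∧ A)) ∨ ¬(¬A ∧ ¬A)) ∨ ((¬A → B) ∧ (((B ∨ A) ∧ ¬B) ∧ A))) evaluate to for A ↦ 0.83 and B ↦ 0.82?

(A ∧ A) = min(0.83, 0.83) = 0.83
(B ∨ (A ∧ A)) = max(0.82, 0.83) = 0.83
¬A: Gödel ¬ of 0.83 = 0 (operand ≠ 0)
¬A: Gödel ¬ of 0.83 = 0 (operand ≠ 0)
(¬A ∧ ¬A) = min(0, 0) = 0
¬(¬A ∧ ¬A): Gödel ¬ of 0 = 1 (operand is 0)
((B ∨ (A ∧ A)) ∨ ¬(¬A ∧ ¬A)) = max(0.83, 1) = 1
¬A: Gödel ¬ of 0.83 = 0 (operand ≠ 0)
(¬A → B): 0 ≤ 0.82, so result = 1
(B ∨ A) = max(0.82, 0.83) = 0.83
¬B: Gödel ¬ of 0.82 = 0 (operand ≠ 0)
((B ∨ A) ∧ ¬B) = min(0.83, 0) = 0
(((B ∨ A) ∧ ¬B) ∧ A) = min(0, 0.83) = 0
((¬A → B) ∧ (((B ∨ A) ∧ ¬B) ∧ A)) = min(1, 0) = 0
(((B ∨ (A ∧ A)) ∨ ¬(¬A ∧ ¬A)) ∨ ((¬A → B) ∧ (((B ∨ A) ∧ ¬B) ∧ A))) = max(1, 0) = 1

1.00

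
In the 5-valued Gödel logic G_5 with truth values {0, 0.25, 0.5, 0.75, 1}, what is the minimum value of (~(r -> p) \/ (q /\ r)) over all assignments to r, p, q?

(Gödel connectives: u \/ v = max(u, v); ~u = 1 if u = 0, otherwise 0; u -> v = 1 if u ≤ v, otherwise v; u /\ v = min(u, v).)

0.00

The minimum is attained at r = 0, p = 0, q = 0:
  (r -> p): 0 ≤ 0, so result = 1
  ~(r -> p): Gödel ¬ of 1 = 0 (operand ≠ 0)
  (q /\ r) = min(0, 0) = 0
  (~(r -> p) \/ (q /\ r)) = max(0, 0) = 0
Checking all 125 assignments confirms none give a value below 0.00.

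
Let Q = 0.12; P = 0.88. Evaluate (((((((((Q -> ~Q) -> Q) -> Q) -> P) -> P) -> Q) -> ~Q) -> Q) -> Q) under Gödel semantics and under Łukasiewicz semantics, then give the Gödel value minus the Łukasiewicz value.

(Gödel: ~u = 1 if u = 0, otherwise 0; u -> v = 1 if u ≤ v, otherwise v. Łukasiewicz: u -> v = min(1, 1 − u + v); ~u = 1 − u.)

Gödel evaluation:
  ~Q: Gödel ¬ of 0.12 = 0 (operand ≠ 0)
  (Q -> ~Q): 0.12 > 0, so result = 0
  ((Q -> ~Q) -> Q): 0 ≤ 0.12, so result = 1
  (((Q -> ~Q) -> Q) -> Q): 1 > 0.12, so result = 0.12
  ((((Q -> ~Q) -> Q) -> Q) -> P): 0.12 ≤ 0.88, so result = 1
  (((((Q -> ~Q) -> Q) -> Q) -> P) -> P): 1 > 0.88, so result = 0.88
  ((((((Q -> ~Q) -> Q) -> Q) -> P) -> P) -> Q): 0.88 > 0.12, so result = 0.12
  ~Q: Gödel ¬ of 0.12 = 0 (operand ≠ 0)
  (((((((Q -> ~Q) -> Q) -> Q) -> P) -> P) -> Q) -> ~Q): 0.12 > 0, so result = 0
  ((((((((Q -> ~Q) -> Q) -> Q) -> P) -> P) -> Q) -> ~Q) -> Q): 0 ≤ 0.12, so result = 1
  (((((((((Q -> ~Q) -> Q) -> Q) -> P) -> P) -> Q) -> ~Q) -> Q) -> Q): 1 > 0.12, so result = 0.12
  Gödel value = 0.12
Łukasiewicz evaluation:
  ~Q: Łukasiewicz ¬ gives 1 − 0.12 = 0.88
  (Q -> ~Q): min(1, 1 − 0.12 + 0.88) = 1
  ((Q -> ~Q) -> Q): min(1, 1 − 1 + 0.12) = 0.12
  (((Q -> ~Q) -> Q) -> Q): min(1, 1 − 0.12 + 0.12) = 1
  ((((Q -> ~Q) -> Q) -> Q) -> P): min(1, 1 − 1 + 0.88) = 0.88
  (((((Q -> ~Q) -> Q) -> Q) -> P) -> P): min(1, 1 − 0.88 + 0.88) = 1
  ((((((Q -> ~Q) -> Q) -> Q) -> P) -> P) -> Q): min(1, 1 − 1 + 0.12) = 0.12
  ~Q: Łukasiewicz ¬ gives 1 − 0.12 = 0.88
  (((((((Q -> ~Q) -> Q) -> Q) -> P) -> P) -> Q) -> ~Q): min(1, 1 − 0.12 + 0.88) = 1
  ((((((((Q -> ~Q) -> Q) -> Q) -> P) -> P) -> Q) -> ~Q) -> Q): min(1, 1 − 1 + 0.12) = 0.12
  (((((((((Q -> ~Q) -> Q) -> Q) -> P) -> P) -> Q) -> ~Q) -> Q) -> Q): min(1, 1 − 0.12 + 0.12) = 1
  Łukasiewicz value = 1
Difference: 0.12 − 1 = -0.88

-0.88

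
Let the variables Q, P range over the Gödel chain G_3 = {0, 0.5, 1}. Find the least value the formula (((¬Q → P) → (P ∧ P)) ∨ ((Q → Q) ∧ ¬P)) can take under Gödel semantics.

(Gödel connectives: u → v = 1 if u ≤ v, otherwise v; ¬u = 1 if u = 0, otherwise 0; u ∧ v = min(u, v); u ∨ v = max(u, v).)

0.50

The minimum is attained at Q = 0.5, P = 0.5:
  ¬Q: Gödel ¬ of 0.5 = 0 (operand ≠ 0)
  (¬Q → P): 0 ≤ 0.5, so result = 1
  (P ∧ P) = min(0.5, 0.5) = 0.5
  ((¬Q → P) → (P ∧ P)): 1 > 0.5, so result = 0.5
  (Q → Q): 0.5 ≤ 0.5, so result = 1
  ¬P: Gödel ¬ of 0.5 = 0 (operand ≠ 0)
  ((Q → Q) ∧ ¬P) = min(1, 0) = 0
  (((¬Q → P) → (P ∧ P)) ∨ ((Q → Q) ∧ ¬P)) = max(0.5, 0) = 0.5
Checking all 9 assignments confirms none give a value below 0.50.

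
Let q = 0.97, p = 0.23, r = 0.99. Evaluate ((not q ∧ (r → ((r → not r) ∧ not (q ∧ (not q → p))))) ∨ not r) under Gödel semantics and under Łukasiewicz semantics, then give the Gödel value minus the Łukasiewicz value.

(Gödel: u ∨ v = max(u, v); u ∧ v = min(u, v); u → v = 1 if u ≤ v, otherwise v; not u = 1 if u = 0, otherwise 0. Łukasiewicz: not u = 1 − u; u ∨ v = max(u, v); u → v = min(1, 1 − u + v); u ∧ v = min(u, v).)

Gödel evaluation:
  not q: Gödel ¬ of 0.97 = 0 (operand ≠ 0)
  not r: Gödel ¬ of 0.99 = 0 (operand ≠ 0)
  (r → not r): 0.99 > 0, so result = 0
  not q: Gödel ¬ of 0.97 = 0 (operand ≠ 0)
  (not q → p): 0 ≤ 0.23, so result = 1
  (q ∧ (not q → p)) = min(0.97, 1) = 0.97
  not (q ∧ (not q → p)): Gödel ¬ of 0.97 = 0 (operand ≠ 0)
  ((r → not r) ∧ not (q ∧ (not q → p))) = min(0, 0) = 0
  (r → ((r → not r) ∧ not (q ∧ (not q → p)))): 0.99 > 0, so result = 0
  (not q ∧ (r → ((r → not r) ∧ not (q ∧ (not q → p))))) = min(0, 0) = 0
  not r: Gödel ¬ of 0.99 = 0 (operand ≠ 0)
  ((not q ∧ (r → ((r → not r) ∧ not (q ∧ (not q → p))))) ∨ not r) = max(0, 0) = 0
  Gödel value = 0
Łukasiewicz evaluation:
  not q: Łukasiewicz ¬ gives 1 − 0.97 = 0.03
  not r: Łukasiewicz ¬ gives 1 − 0.99 = 0.01
  (r → not r): min(1, 1 − 0.99 + 0.01) = 0.02
  not q: Łukasiewicz ¬ gives 1 − 0.97 = 0.03
  (not q → p): min(1, 1 − 0.03 + 0.23) = 1
  (q ∧ (not q → p)) = min(0.97, 1) = 0.97
  not (q ∧ (not q → p)): Łukasiewicz ¬ gives 1 − 0.97 = 0.03
  ((r → not r) ∧ not (q ∧ (not q → p))) = min(0.02, 0.03) = 0.02
  (r → ((r → not r) ∧ not (q ∧ (not q → p)))): min(1, 1 − 0.99 + 0.02) = 0.03
  (not q ∧ (r → ((r → not r) ∧ not (q ∧ (not q → p))))) = min(0.03, 0.03) = 0.03
  not r: Łukasiewicz ¬ gives 1 − 0.99 = 0.01
  ((not q ∧ (r → ((r → not r) ∧ not (q ∧ (not q → p))))) ∨ not r) = max(0.03, 0.01) = 0.03
  Łukasiewicz value = 0.03
Difference: 0 − 0.03 = -0.03

-0.03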